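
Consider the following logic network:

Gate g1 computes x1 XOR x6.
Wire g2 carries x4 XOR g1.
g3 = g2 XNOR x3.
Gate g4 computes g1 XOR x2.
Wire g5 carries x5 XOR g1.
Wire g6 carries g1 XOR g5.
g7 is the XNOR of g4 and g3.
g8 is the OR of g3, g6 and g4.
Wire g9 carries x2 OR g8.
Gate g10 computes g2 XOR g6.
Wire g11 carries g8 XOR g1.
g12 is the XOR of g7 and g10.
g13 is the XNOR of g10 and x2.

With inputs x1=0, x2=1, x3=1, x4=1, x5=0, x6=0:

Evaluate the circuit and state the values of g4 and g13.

g4 = 1, g13 = 1

g1 = x1 XOR x6 = 0 XOR 0 = 0
g2 = x4 XOR g1 = 1 XOR 0 = 1
g4 = g1 XOR x2 = 0 XOR 1 = 1
g5 = x5 XOR g1 = 0 XOR 0 = 0
g6 = g1 XOR g5 = 0 XOR 0 = 0
g10 = g2 XOR g6 = 1 XOR 0 = 1
g13 = g10 XNOR x2 = 1 XNOR 1 = 1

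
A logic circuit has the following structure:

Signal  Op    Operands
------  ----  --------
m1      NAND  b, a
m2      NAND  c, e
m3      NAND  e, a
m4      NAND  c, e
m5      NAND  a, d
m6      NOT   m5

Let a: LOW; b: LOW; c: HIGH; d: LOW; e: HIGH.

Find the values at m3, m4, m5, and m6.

m3 = HIGH, m4 = LOW, m5 = HIGH, m6 = LOW

m3 = e NAND a = HIGH NAND LOW = HIGH
m4 = c NAND e = HIGH NAND HIGH = LOW
m5 = a NAND d = LOW NAND LOW = HIGH
m6 = NOT m5 = NOT HIGH = LOW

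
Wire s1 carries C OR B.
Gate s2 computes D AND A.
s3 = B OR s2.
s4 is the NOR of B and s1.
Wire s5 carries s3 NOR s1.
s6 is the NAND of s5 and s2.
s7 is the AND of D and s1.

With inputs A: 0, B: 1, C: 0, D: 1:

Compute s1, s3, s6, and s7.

s1 = 1, s3 = 1, s6 = 1, s7 = 1

s1 = C OR B = 0 OR 1 = 1
s2 = D AND A = 1 AND 0 = 0
s3 = B OR s2 = 1 OR 0 = 1
s5 = s3 NOR s1 = 1 NOR 1 = 0
s6 = s5 NAND s2 = 0 NAND 0 = 1
s7 = D AND s1 = 1 AND 1 = 1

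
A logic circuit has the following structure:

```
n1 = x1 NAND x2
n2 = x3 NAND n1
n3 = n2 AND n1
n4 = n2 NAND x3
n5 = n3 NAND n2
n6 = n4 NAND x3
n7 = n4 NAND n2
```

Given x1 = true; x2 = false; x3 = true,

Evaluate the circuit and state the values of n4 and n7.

n4 = true  n7 = true

n1 = x1 NAND x2 = true NAND false = true
n2 = x3 NAND n1 = true NAND true = false
n4 = n2 NAND x3 = false NAND true = true
n7 = n4 NAND n2 = true NAND false = true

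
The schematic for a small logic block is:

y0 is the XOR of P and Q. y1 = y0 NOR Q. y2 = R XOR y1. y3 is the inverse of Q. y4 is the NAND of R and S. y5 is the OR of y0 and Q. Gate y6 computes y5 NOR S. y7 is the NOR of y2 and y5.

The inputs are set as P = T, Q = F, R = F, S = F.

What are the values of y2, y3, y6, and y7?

y0 = P XOR Q = T XOR F = T
y1 = y0 NOR Q = T NOR F = F
y2 = R XOR y1 = F XOR F = F
y3 = NOT Q = NOT F = T
y5 = y0 OR Q = T OR F = T
y6 = y5 NOR S = T NOR F = F
y7 = y2 NOR y5 = F NOR T = F

y2 = F, y3 = T, y6 = F, y7 = F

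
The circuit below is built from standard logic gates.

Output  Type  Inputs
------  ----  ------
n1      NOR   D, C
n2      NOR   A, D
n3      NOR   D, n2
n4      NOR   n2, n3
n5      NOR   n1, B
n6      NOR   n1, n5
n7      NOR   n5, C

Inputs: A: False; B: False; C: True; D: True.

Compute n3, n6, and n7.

n1 = D NOR C = True NOR True = False
n2 = A NOR D = False NOR True = False
n3 = D NOR n2 = True NOR False = False
n5 = n1 NOR B = False NOR False = True
n6 = n1 NOR n5 = False NOR True = False
n7 = n5 NOR C = True NOR True = False

n3 = False; n6 = False; n7 = False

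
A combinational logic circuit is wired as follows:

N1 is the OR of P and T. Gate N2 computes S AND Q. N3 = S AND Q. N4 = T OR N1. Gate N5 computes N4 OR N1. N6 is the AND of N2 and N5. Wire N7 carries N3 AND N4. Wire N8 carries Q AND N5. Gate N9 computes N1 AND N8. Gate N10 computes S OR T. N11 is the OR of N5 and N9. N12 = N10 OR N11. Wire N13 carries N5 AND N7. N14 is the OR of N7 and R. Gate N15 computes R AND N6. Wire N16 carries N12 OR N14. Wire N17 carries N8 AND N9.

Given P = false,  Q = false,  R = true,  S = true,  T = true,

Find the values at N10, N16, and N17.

N10 = true  N16 = true  N17 = false

N1 = P OR T = false OR true = true
N3 = S AND Q = true AND false = false
N4 = T OR N1 = true OR true = true
N5 = N4 OR N1 = true OR true = true
N7 = N3 AND N4 = false AND true = false
N8 = Q AND N5 = false AND true = false
N9 = N1 AND N8 = true AND false = false
N10 = S OR T = true OR true = true
N11 = N5 OR N9 = true OR false = true
N12 = N10 OR N11 = true OR true = true
N14 = N7 OR R = false OR true = true
N16 = N12 OR N14 = true OR true = true
N17 = N8 AND N9 = false AND false = false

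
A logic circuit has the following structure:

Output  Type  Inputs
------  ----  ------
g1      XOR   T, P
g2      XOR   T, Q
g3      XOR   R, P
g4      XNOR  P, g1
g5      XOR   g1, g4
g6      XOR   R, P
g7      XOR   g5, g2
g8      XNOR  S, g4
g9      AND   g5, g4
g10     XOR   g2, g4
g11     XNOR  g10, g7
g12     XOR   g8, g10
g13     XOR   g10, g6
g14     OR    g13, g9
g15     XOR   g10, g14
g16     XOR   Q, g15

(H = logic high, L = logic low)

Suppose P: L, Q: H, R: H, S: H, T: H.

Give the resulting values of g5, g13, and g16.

g1 = T XOR P = H XOR L = H
g2 = T XOR Q = H XOR H = L
g4 = P XNOR g1 = L XNOR H = L
g5 = g1 XOR g4 = H XOR L = H
g6 = R XOR P = H XOR L = H
g9 = g5 AND g4 = H AND L = L
g10 = g2 XOR g4 = L XOR L = L
g13 = g10 XOR g6 = L XOR H = H
g14 = g13 OR g9 = H OR L = H
g15 = g10 XOR g14 = L XOR H = H
g16 = Q XOR g15 = H XOR H = L

g5 = H  g13 = H  g16 = L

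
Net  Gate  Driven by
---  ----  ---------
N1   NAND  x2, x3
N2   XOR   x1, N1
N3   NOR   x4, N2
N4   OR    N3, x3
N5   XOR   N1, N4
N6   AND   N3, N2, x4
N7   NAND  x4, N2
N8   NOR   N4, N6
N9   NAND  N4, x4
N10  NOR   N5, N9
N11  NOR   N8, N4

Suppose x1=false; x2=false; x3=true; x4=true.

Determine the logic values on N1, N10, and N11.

N1 = true, N10 = true, N11 = false

N1 = x2 NAND x3 = false NAND true = true
N2 = x1 XOR N1 = false XOR true = true
N3 = x4 NOR N2 = true NOR true = false
N4 = N3 OR x3 = false OR true = true
N5 = N1 XOR N4 = true XOR true = false
N6 = N3 AND N2 AND x4 = false AND true AND true = false
N8 = N4 NOR N6 = true NOR false = false
N9 = N4 NAND x4 = true NAND true = false
N10 = N5 NOR N9 = false NOR false = true
N11 = N8 NOR N4 = false NOR true = false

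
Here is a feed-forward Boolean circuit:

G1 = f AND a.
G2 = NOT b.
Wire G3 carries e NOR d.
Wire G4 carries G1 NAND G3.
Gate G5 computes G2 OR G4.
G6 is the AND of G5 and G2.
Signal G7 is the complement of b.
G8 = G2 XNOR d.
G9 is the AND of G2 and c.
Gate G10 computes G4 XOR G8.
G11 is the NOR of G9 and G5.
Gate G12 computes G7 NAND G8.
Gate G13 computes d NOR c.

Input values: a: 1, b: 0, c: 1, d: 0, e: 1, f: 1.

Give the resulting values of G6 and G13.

G6 = 1, G13 = 0

G1 = f AND a = 1 AND 1 = 1
G2 = NOT b = NOT 0 = 1
G3 = e NOR d = 1 NOR 0 = 0
G4 = G1 NAND G3 = 1 NAND 0 = 1
G5 = G2 OR G4 = 1 OR 1 = 1
G6 = G5 AND G2 = 1 AND 1 = 1
G13 = d NOR c = 0 NOR 1 = 0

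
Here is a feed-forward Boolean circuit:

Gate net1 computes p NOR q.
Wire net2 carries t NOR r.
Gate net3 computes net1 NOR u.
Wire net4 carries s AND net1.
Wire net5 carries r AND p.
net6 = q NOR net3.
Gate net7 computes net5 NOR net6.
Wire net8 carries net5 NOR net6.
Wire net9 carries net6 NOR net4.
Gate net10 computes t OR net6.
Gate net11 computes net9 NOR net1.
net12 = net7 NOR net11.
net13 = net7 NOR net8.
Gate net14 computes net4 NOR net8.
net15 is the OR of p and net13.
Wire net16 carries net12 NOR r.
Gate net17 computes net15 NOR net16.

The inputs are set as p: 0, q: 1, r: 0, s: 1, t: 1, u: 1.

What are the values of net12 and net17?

net12 = 0, net17 = 0

net1 = p NOR q = 0 NOR 1 = 0
net3 = net1 NOR u = 0 NOR 1 = 0
net4 = s AND net1 = 1 AND 0 = 0
net5 = r AND p = 0 AND 0 = 0
net6 = q NOR net3 = 1 NOR 0 = 0
net7 = net5 NOR net6 = 0 NOR 0 = 1
net8 = net5 NOR net6 = 0 NOR 0 = 1
net9 = net6 NOR net4 = 0 NOR 0 = 1
net11 = net9 NOR net1 = 1 NOR 0 = 0
net12 = net7 NOR net11 = 1 NOR 0 = 0
net13 = net7 NOR net8 = 1 NOR 1 = 0
net15 = p OR net13 = 0 OR 0 = 0
net16 = net12 NOR r = 0 NOR 0 = 1
net17 = net15 NOR net16 = 0 NOR 1 = 0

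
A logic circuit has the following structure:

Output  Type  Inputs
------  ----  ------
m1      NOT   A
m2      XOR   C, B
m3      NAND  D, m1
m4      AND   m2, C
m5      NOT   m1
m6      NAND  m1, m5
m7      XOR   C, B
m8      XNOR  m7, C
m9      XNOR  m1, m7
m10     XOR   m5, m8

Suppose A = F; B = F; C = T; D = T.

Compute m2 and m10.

m1 = NOT A = NOT F = T
m2 = C XOR B = T XOR F = T
m5 = NOT m1 = NOT T = F
m7 = C XOR B = T XOR F = T
m8 = m7 XNOR C = T XNOR T = T
m10 = m5 XOR m8 = F XOR T = T

m2 = T  m10 = T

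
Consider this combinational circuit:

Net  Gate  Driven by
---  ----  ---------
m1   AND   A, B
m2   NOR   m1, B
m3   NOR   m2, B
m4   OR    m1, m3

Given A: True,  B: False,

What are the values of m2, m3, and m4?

m1 = A AND B = True AND False = False
m2 = m1 NOR B = False NOR False = True
m3 = m2 NOR B = True NOR False = False
m4 = m1 OR m3 = False OR False = False

m2 = True; m3 = False; m4 = False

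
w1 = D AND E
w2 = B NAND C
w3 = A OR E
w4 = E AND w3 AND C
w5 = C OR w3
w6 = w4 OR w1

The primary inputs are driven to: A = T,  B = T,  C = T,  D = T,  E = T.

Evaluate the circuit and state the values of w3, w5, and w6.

w1 = D AND E = T AND T = T
w3 = A OR E = T OR T = T
w4 = E AND w3 AND C = T AND T AND T = T
w5 = C OR w3 = T OR T = T
w6 = w4 OR w1 = T OR T = T

w3 = T, w5 = T, w6 = T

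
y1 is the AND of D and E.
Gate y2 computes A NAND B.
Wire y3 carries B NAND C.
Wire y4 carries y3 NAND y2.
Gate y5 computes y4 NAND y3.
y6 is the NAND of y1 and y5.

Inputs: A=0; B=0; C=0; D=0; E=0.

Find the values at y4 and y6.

y4 = 0, y6 = 1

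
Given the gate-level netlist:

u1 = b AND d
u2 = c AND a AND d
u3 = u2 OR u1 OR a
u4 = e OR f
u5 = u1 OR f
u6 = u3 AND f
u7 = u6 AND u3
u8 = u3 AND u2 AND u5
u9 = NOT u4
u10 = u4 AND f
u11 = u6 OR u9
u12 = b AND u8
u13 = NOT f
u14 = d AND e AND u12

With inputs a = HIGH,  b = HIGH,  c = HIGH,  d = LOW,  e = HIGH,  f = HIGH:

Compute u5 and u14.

u1 = b AND d = HIGH AND LOW = LOW
u2 = c AND a AND d = HIGH AND HIGH AND LOW = LOW
u3 = u2 OR u1 OR a = LOW OR LOW OR HIGH = HIGH
u5 = u1 OR f = LOW OR HIGH = HIGH
u8 = u3 AND u2 AND u5 = HIGH AND LOW AND HIGH = LOW
u12 = b AND u8 = HIGH AND LOW = LOW
u14 = d AND e AND u12 = LOW AND HIGH AND LOW = LOW

u5 = HIGH, u14 = LOW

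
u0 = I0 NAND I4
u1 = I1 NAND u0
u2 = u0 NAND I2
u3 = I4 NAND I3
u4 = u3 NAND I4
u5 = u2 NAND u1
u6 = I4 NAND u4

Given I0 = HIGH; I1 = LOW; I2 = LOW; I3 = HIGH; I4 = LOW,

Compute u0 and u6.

u0 = HIGH; u6 = HIGH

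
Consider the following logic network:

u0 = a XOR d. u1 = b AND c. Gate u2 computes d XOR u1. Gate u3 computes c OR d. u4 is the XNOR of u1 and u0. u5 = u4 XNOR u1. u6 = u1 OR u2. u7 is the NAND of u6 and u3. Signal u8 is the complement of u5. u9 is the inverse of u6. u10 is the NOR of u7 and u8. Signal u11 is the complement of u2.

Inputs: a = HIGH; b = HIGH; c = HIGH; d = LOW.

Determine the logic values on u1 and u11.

u1 = b AND c = HIGH AND HIGH = HIGH
u2 = d XOR u1 = LOW XOR HIGH = HIGH
u11 = NOT u2 = NOT HIGH = LOW

u1 = HIGH, u11 = LOW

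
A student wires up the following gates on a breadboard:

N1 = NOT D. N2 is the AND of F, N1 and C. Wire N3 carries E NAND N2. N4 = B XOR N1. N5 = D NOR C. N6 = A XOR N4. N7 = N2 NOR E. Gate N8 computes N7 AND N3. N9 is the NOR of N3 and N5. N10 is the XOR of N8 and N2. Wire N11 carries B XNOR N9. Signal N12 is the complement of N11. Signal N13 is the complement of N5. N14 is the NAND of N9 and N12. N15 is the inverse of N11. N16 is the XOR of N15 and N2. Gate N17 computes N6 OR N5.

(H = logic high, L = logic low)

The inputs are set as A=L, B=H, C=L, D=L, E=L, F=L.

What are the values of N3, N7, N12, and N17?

N3 = H  N7 = H  N12 = H  N17 = H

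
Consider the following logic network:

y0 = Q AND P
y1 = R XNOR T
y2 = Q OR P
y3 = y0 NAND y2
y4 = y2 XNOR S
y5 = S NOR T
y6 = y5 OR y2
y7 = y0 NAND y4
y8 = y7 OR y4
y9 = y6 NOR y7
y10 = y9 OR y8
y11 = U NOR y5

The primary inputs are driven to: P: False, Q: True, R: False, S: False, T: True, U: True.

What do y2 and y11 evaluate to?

y2 = True, y11 = False

y2 = Q OR P = True OR False = True
y5 = S NOR T = False NOR True = False
y11 = U NOR y5 = True NOR False = False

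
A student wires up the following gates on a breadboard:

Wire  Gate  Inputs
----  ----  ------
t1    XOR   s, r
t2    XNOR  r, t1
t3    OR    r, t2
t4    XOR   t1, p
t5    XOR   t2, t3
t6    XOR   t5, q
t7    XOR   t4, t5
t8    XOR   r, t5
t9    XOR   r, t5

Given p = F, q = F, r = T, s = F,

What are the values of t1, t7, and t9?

t1 = T, t7 = T, t9 = T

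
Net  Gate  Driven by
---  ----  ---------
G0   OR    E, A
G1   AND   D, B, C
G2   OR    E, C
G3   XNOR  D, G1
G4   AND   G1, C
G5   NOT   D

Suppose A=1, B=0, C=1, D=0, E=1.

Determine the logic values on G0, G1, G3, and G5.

G0 = E OR A = 1 OR 1 = 1
G1 = D AND B AND C = 0 AND 0 AND 1 = 0
G3 = D XNOR G1 = 0 XNOR 0 = 1
G5 = NOT D = NOT 0 = 1

G0 = 1, G1 = 0, G3 = 1, G5 = 1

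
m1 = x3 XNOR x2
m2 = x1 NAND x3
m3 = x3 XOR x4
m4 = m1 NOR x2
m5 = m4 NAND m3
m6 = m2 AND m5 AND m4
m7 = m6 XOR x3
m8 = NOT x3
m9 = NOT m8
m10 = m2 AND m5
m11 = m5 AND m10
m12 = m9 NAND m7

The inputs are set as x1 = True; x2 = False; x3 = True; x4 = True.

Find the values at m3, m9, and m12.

m3 = False, m9 = True, m12 = False

m1 = x3 XNOR x2 = True XNOR False = False
m2 = x1 NAND x3 = True NAND True = False
m3 = x3 XOR x4 = True XOR True = False
m4 = m1 NOR x2 = False NOR False = True
m5 = m4 NAND m3 = True NAND False = True
m6 = m2 AND m5 AND m4 = False AND True AND True = False
m7 = m6 XOR x3 = False XOR True = True
m8 = NOT x3 = NOT True = False
m9 = NOT m8 = NOT False = True
m12 = m9 NAND m7 = True NAND True = False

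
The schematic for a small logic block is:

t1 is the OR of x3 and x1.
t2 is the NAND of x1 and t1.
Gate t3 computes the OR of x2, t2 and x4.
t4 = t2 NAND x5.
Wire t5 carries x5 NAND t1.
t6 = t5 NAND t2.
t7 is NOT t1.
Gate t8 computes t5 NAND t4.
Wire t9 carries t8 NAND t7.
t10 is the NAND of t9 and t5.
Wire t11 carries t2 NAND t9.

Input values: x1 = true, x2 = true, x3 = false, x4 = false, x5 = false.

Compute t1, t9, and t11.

t1 = x3 OR x1 = false OR true = true
t2 = x1 NAND t1 = true NAND true = false
t4 = t2 NAND x5 = false NAND false = true
t5 = x5 NAND t1 = false NAND true = true
t7 = NOT t1 = NOT true = false
t8 = t5 NAND t4 = true NAND true = false
t9 = t8 NAND t7 = false NAND false = true
t11 = t2 NAND t9 = false NAND true = true

t1 = true; t9 = true; t11 = true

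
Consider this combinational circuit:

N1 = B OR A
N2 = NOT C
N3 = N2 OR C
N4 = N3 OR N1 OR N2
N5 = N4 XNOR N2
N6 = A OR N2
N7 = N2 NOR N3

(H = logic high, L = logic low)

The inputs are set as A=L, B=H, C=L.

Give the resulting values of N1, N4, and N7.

N1 = B OR A = H OR L = H
N2 = NOT C = NOT L = H
N3 = N2 OR C = H OR L = H
N4 = N3 OR N1 OR N2 = H OR H OR H = H
N7 = N2 NOR N3 = H NOR H = L

N1 = H, N4 = H, N7 = L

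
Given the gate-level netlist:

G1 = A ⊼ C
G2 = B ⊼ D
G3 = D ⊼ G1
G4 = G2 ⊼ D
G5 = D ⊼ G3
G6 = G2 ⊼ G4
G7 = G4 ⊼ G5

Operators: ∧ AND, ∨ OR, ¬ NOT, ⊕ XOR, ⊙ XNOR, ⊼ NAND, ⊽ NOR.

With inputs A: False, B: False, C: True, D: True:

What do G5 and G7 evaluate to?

G1 = A NAND C = False NAND True = True
G2 = B NAND D = False NAND True = True
G3 = D NAND G1 = True NAND True = False
G4 = G2 NAND D = True NAND True = False
G5 = D NAND G3 = True NAND False = True
G7 = G4 NAND G5 = False NAND True = True

G5 = True  G7 = True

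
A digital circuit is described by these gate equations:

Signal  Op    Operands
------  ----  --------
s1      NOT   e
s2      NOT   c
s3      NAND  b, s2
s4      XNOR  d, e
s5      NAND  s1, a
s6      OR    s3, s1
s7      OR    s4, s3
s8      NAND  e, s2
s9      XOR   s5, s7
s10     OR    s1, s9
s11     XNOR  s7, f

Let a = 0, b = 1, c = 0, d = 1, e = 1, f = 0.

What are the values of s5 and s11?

s5 = 1  s11 = 0

s1 = NOT e = NOT 1 = 0
s2 = NOT c = NOT 0 = 1
s3 = b NAND s2 = 1 NAND 1 = 0
s4 = d XNOR e = 1 XNOR 1 = 1
s5 = s1 NAND a = 0 NAND 0 = 1
s7 = s4 OR s3 = 1 OR 0 = 1
s11 = s7 XNOR f = 1 XNOR 0 = 0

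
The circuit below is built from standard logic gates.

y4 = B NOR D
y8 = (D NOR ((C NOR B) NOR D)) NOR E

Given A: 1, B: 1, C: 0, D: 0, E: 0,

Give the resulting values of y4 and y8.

y4 = 1 NOR 0 = 0
y8 = (0 NOR ((0 NOR 1) NOR 0)) NOR 0 = 1

y4 = 0, y8 = 1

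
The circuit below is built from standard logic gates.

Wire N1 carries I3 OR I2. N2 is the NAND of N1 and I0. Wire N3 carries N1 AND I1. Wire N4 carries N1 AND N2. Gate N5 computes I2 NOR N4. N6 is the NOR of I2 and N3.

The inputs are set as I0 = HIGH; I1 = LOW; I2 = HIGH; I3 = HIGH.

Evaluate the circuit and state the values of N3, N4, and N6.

N3 = LOW  N4 = LOW  N6 = LOW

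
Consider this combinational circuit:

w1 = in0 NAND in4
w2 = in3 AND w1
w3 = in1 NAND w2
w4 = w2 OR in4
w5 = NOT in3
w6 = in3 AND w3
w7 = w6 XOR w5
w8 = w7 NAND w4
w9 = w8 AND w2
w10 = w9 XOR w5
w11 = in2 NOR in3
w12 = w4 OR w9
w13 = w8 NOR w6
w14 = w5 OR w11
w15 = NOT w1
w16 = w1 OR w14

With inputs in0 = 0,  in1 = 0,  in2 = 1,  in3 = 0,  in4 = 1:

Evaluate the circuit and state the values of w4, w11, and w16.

w4 = 1, w11 = 0, w16 = 1

w1 = in0 NAND in4 = 0 NAND 1 = 1
w2 = in3 AND w1 = 0 AND 1 = 0
w4 = w2 OR in4 = 0 OR 1 = 1
w5 = NOT in3 = NOT 0 = 1
w11 = in2 NOR in3 = 1 NOR 0 = 0
w14 = w5 OR w11 = 1 OR 0 = 1
w16 = w1 OR w14 = 1 OR 1 = 1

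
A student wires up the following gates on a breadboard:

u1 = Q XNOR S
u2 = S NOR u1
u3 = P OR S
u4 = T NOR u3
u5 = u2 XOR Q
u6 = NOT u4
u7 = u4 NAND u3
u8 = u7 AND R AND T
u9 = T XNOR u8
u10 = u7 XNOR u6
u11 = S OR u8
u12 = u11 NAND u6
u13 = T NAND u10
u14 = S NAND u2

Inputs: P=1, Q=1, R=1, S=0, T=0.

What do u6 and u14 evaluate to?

u6 = 1, u14 = 1

u1 = Q XNOR S = 1 XNOR 0 = 0
u2 = S NOR u1 = 0 NOR 0 = 1
u3 = P OR S = 1 OR 0 = 1
u4 = T NOR u3 = 0 NOR 1 = 0
u6 = NOT u4 = NOT 0 = 1
u14 = S NAND u2 = 0 NAND 1 = 1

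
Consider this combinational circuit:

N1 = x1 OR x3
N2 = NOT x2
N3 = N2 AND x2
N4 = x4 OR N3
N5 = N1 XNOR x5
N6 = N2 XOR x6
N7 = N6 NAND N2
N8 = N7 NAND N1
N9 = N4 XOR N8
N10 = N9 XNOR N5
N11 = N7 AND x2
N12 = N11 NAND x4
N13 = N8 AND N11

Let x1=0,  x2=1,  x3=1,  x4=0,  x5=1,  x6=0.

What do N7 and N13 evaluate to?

N7 = 1, N13 = 0

N1 = x1 OR x3 = 0 OR 1 = 1
N2 = NOT x2 = NOT 1 = 0
N6 = N2 XOR x6 = 0 XOR 0 = 0
N7 = N6 NAND N2 = 0 NAND 0 = 1
N8 = N7 NAND N1 = 1 NAND 1 = 0
N11 = N7 AND x2 = 1 AND 1 = 1
N13 = N8 AND N11 = 0 AND 1 = 0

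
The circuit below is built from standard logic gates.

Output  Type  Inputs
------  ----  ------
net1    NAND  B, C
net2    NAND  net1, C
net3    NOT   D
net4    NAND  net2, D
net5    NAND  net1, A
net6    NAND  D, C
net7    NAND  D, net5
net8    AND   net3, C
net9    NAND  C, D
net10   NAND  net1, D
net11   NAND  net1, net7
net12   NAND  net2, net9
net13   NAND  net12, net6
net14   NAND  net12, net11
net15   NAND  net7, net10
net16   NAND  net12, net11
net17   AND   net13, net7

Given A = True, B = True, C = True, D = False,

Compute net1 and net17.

net1 = False, net17 = True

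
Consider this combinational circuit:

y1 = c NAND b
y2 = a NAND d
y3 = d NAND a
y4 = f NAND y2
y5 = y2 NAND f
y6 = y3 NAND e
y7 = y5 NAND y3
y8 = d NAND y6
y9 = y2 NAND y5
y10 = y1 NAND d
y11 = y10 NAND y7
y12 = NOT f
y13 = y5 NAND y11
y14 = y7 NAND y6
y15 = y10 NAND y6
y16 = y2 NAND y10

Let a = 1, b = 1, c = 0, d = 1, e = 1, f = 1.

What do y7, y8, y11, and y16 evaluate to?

y7 = 1  y8 = 0  y11 = 1  y16 = 1

y1 = c NAND b = 0 NAND 1 = 1
y2 = a NAND d = 1 NAND 1 = 0
y3 = d NAND a = 1 NAND 1 = 0
y5 = y2 NAND f = 0 NAND 1 = 1
y6 = y3 NAND e = 0 NAND 1 = 1
y7 = y5 NAND y3 = 1 NAND 0 = 1
y8 = d NAND y6 = 1 NAND 1 = 0
y10 = y1 NAND d = 1 NAND 1 = 0
y11 = y10 NAND y7 = 0 NAND 1 = 1
y16 = y2 NAND y10 = 0 NAND 0 = 1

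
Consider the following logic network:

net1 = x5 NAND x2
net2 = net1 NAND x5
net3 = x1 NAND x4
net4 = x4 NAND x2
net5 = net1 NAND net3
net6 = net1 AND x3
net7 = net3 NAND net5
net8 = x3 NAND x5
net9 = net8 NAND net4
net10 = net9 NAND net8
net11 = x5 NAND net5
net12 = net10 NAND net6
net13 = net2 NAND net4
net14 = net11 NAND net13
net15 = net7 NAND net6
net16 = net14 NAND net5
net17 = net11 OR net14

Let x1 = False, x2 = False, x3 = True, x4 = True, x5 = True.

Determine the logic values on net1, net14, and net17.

net1 = True  net14 = False  net17 = True

net1 = x5 NAND x2 = True NAND False = True
net2 = net1 NAND x5 = True NAND True = False
net3 = x1 NAND x4 = False NAND True = True
net4 = x4 NAND x2 = True NAND False = True
net5 = net1 NAND net3 = True NAND True = False
net11 = x5 NAND net5 = True NAND False = True
net13 = net2 NAND net4 = False NAND True = True
net14 = net11 NAND net13 = True NAND True = False
net17 = net11 OR net14 = True OR False = True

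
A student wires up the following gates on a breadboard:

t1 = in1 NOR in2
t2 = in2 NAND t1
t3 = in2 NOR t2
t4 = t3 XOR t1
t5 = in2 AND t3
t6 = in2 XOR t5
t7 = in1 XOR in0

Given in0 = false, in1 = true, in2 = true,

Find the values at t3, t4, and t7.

t1 = in1 NOR in2 = true NOR true = false
t2 = in2 NAND t1 = true NAND false = true
t3 = in2 NOR t2 = true NOR true = false
t4 = t3 XOR t1 = false XOR false = false
t7 = in1 XOR in0 = true XOR false = true

t3 = false  t4 = false  t7 = true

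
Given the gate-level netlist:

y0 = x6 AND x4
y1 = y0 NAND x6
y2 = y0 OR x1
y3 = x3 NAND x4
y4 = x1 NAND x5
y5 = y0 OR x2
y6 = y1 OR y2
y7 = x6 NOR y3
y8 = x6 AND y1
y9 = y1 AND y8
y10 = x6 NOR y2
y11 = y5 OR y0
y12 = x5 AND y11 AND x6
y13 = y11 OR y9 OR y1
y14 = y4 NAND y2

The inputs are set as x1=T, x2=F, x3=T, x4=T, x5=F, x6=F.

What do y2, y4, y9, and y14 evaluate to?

y2 = T; y4 = T; y9 = F; y14 = F

y0 = x6 AND x4 = F AND T = F
y1 = y0 NAND x6 = F NAND F = T
y2 = y0 OR x1 = F OR T = T
y4 = x1 NAND x5 = T NAND F = T
y8 = x6 AND y1 = F AND T = F
y9 = y1 AND y8 = T AND F = F
y14 = y4 NAND y2 = T NAND T = F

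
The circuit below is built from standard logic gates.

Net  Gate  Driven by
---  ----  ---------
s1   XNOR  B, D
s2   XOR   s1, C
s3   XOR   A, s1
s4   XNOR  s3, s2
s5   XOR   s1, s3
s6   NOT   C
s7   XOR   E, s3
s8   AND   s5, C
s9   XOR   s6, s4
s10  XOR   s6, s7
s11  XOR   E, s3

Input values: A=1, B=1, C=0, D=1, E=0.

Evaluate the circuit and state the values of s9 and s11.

s9 = 1, s11 = 0

s1 = B XNOR D = 1 XNOR 1 = 1
s2 = s1 XOR C = 1 XOR 0 = 1
s3 = A XOR s1 = 1 XOR 1 = 0
s4 = s3 XNOR s2 = 0 XNOR 1 = 0
s6 = NOT C = NOT 0 = 1
s9 = s6 XOR s4 = 1 XOR 0 = 1
s11 = E XOR s3 = 0 XOR 0 = 0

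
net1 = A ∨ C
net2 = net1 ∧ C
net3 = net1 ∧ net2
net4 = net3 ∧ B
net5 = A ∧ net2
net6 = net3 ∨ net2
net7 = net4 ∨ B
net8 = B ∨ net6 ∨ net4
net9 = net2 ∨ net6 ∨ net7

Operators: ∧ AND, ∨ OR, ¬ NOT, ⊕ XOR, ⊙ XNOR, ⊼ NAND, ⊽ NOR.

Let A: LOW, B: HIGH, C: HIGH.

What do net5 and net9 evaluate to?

net5 = LOW  net9 = HIGH

net1 = A OR C = LOW OR HIGH = HIGH
net2 = net1 AND C = HIGH AND HIGH = HIGH
net3 = net1 AND net2 = HIGH AND HIGH = HIGH
net4 = net3 AND B = HIGH AND HIGH = HIGH
net5 = A AND net2 = LOW AND HIGH = LOW
net6 = net3 OR net2 = HIGH OR HIGH = HIGH
net7 = net4 OR B = HIGH OR HIGH = HIGH
net9 = net2 OR net6 OR net7 = HIGH OR HIGH OR HIGH = HIGH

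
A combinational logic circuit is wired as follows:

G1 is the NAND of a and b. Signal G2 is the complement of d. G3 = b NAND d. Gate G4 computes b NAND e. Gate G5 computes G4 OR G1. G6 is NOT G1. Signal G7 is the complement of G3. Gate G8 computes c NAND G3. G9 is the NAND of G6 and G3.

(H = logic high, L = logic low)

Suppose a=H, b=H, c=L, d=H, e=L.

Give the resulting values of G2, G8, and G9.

G2 = L; G8 = H; G9 = H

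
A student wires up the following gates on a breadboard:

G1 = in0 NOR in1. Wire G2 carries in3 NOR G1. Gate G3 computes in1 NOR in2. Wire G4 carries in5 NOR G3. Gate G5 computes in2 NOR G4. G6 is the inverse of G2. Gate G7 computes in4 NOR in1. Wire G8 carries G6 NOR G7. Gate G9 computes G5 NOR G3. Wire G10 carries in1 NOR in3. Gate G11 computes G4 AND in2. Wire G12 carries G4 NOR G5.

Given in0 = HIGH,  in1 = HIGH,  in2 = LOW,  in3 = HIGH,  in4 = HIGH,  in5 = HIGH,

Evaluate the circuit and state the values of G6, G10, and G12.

G6 = HIGH, G10 = LOW, G12 = LOW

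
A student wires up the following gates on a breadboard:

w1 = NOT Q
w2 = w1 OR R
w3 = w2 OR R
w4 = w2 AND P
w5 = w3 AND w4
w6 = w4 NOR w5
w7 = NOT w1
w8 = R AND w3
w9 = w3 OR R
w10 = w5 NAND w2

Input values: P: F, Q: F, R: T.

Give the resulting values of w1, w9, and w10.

w1 = NOT Q = NOT F = T
w2 = w1 OR R = T OR T = T
w3 = w2 OR R = T OR T = T
w4 = w2 AND P = T AND F = F
w5 = w3 AND w4 = T AND F = F
w9 = w3 OR R = T OR T = T
w10 = w5 NAND w2 = F NAND T = T

w1 = T, w9 = T, w10 = T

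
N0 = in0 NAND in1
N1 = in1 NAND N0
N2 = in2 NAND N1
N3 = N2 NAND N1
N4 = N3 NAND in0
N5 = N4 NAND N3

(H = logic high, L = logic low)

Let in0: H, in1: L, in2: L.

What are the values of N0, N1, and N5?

N0 = in0 NAND in1 = H NAND L = H
N1 = in1 NAND N0 = L NAND H = H
N2 = in2 NAND N1 = L NAND H = H
N3 = N2 NAND N1 = H NAND H = L
N4 = N3 NAND in0 = L NAND H = H
N5 = N4 NAND N3 = H NAND L = H

N0 = H, N1 = H, N5 = H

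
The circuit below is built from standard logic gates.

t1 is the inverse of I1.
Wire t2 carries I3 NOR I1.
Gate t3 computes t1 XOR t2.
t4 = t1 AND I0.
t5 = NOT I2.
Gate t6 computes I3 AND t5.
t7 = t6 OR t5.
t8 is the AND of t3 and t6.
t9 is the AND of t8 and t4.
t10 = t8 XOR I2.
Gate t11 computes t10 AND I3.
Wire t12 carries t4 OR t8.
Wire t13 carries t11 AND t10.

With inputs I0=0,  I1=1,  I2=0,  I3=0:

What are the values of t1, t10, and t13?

t1 = 0  t10 = 0  t13 = 0

t1 = NOT I1 = NOT 1 = 0
t2 = I3 NOR I1 = 0 NOR 1 = 0
t3 = t1 XOR t2 = 0 XOR 0 = 0
t5 = NOT I2 = NOT 0 = 1
t6 = I3 AND t5 = 0 AND 1 = 0
t8 = t3 AND t6 = 0 AND 0 = 0
t10 = t8 XOR I2 = 0 XOR 0 = 0
t11 = t10 AND I3 = 0 AND 0 = 0
t13 = t11 AND t10 = 0 AND 0 = 0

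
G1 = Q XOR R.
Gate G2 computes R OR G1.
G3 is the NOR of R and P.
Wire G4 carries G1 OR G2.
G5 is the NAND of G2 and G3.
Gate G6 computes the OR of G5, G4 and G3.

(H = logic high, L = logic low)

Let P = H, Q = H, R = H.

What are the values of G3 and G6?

G3 = L; G6 = H

G1 = Q XOR R = H XOR H = L
G2 = R OR G1 = H OR L = H
G3 = R NOR P = H NOR H = L
G4 = G1 OR G2 = L OR H = H
G5 = G2 NAND G3 = H NAND L = H
G6 = G5 OR G4 OR G3 = H OR H OR L = H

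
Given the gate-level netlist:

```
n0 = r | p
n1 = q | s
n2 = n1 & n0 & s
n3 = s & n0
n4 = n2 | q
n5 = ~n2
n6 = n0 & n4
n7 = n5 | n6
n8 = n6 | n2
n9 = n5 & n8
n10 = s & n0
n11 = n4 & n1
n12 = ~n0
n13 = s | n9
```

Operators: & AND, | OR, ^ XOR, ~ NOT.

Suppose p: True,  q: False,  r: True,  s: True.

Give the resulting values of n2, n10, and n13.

n2 = True, n10 = True, n13 = True

n0 = r OR p = True OR True = True
n1 = q OR s = False OR True = True
n2 = n1 AND n0 AND s = True AND True AND True = True
n4 = n2 OR q = True OR False = True
n5 = NOT n2 = NOT True = False
n6 = n0 AND n4 = True AND True = True
n8 = n6 OR n2 = True OR True = True
n9 = n5 AND n8 = False AND True = False
n10 = s AND n0 = True AND True = True
n13 = s OR n9 = True OR False = True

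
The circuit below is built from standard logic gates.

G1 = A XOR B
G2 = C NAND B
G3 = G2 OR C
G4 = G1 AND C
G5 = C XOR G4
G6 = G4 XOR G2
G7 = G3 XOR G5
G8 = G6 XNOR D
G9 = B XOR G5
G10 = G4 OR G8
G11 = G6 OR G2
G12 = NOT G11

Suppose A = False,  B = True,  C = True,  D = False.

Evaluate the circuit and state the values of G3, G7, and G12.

G3 = True  G7 = True  G12 = False

G1 = A XOR B = False XOR True = True
G2 = C NAND B = True NAND True = False
G3 = G2 OR C = False OR True = True
G4 = G1 AND C = True AND True = True
G5 = C XOR G4 = True XOR True = False
G6 = G4 XOR G2 = True XOR False = True
G7 = G3 XOR G5 = True XOR False = True
G11 = G6 OR G2 = True OR False = True
G12 = NOT G11 = NOT True = False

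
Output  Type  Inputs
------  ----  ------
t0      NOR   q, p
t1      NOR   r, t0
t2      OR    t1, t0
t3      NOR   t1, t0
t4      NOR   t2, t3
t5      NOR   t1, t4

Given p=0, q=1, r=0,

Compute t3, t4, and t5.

t0 = q NOR p = 1 NOR 0 = 0
t1 = r NOR t0 = 0 NOR 0 = 1
t2 = t1 OR t0 = 1 OR 0 = 1
t3 = t1 NOR t0 = 1 NOR 0 = 0
t4 = t2 NOR t3 = 1 NOR 0 = 0
t5 = t1 NOR t4 = 1 NOR 0 = 0

t3 = 0  t4 = 0  t5 = 0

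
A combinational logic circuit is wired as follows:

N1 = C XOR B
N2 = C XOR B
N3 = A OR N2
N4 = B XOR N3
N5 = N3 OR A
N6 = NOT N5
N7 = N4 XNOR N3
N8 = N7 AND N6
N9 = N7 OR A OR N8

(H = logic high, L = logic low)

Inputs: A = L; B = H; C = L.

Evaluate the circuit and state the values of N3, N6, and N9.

N3 = H, N6 = L, N9 = L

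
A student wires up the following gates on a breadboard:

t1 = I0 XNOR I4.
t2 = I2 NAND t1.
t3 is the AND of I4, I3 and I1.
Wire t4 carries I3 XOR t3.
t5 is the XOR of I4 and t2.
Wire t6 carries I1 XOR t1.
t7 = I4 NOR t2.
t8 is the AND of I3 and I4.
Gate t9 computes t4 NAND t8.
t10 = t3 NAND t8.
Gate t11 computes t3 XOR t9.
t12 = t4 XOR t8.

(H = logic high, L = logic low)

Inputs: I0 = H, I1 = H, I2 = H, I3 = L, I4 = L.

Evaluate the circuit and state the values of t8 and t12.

t8 = L, t12 = L

t3 = I4 AND I3 AND I1 = L AND L AND H = L
t4 = I3 XOR t3 = L XOR L = L
t8 = I3 AND I4 = L AND L = L
t12 = t4 XOR t8 = L XOR L = L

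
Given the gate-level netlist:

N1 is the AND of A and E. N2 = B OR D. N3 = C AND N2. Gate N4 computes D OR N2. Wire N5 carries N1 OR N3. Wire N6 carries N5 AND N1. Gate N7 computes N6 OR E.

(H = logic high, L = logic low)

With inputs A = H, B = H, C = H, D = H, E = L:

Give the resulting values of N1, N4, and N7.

N1 = L  N4 = H  N7 = L

N1 = A AND E = H AND L = L
N2 = B OR D = H OR H = H
N3 = C AND N2 = H AND H = H
N4 = D OR N2 = H OR H = H
N5 = N1 OR N3 = L OR H = H
N6 = N5 AND N1 = H AND L = L
N7 = N6 OR E = L OR L = L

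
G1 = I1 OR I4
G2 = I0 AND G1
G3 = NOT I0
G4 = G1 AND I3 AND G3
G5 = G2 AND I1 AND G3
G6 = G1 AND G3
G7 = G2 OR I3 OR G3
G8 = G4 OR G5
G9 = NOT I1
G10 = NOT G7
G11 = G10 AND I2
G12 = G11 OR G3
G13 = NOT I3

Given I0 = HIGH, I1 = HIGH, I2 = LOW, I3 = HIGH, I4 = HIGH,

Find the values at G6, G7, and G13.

G6 = LOW, G7 = HIGH, G13 = LOW

G1 = I1 OR I4 = HIGH OR HIGH = HIGH
G2 = I0 AND G1 = HIGH AND HIGH = HIGH
G3 = NOT I0 = NOT HIGH = LOW
G6 = G1 AND G3 = HIGH AND LOW = LOW
G7 = G2 OR I3 OR G3 = HIGH OR HIGH OR LOW = HIGH
G13 = NOT I3 = NOT HIGH = LOW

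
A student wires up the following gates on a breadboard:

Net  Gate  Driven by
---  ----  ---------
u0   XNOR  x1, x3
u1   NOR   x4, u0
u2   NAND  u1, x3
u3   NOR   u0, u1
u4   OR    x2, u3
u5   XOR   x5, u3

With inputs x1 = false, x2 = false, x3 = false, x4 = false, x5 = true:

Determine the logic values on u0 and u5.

u0 = true  u5 = true

u0 = x1 XNOR x3 = false XNOR false = true
u1 = x4 NOR u0 = false NOR true = false
u3 = u0 NOR u1 = true NOR false = false
u5 = x5 XOR u3 = true XOR false = true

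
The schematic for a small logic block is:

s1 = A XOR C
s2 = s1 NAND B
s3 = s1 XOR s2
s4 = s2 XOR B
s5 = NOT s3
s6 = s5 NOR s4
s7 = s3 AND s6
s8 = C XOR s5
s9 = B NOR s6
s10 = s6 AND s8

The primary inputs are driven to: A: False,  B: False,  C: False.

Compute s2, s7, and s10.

s1 = A XOR C = False XOR False = False
s2 = s1 NAND B = False NAND False = True
s3 = s1 XOR s2 = False XOR True = True
s4 = s2 XOR B = True XOR False = True
s5 = NOT s3 = NOT True = False
s6 = s5 NOR s4 = False NOR True = False
s7 = s3 AND s6 = True AND False = False
s8 = C XOR s5 = False XOR False = False
s10 = s6 AND s8 = False AND False = False

s2 = True, s7 = False, s10 = False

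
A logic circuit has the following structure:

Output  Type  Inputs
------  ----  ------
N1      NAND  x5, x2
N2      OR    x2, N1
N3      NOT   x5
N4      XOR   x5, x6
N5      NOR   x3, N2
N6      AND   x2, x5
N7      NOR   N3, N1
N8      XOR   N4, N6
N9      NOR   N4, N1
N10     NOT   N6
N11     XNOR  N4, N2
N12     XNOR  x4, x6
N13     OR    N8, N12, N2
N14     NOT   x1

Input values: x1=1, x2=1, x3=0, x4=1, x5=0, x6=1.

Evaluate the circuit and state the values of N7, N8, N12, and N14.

N7 = 0; N8 = 1; N12 = 1; N14 = 0

N1 = x5 NAND x2 = 0 NAND 1 = 1
N3 = NOT x5 = NOT 0 = 1
N4 = x5 XOR x6 = 0 XOR 1 = 1
N6 = x2 AND x5 = 1 AND 0 = 0
N7 = N3 NOR N1 = 1 NOR 1 = 0
N8 = N4 XOR N6 = 1 XOR 0 = 1
N12 = x4 XNOR x6 = 1 XNOR 1 = 1
N14 = NOT x1 = NOT 1 = 0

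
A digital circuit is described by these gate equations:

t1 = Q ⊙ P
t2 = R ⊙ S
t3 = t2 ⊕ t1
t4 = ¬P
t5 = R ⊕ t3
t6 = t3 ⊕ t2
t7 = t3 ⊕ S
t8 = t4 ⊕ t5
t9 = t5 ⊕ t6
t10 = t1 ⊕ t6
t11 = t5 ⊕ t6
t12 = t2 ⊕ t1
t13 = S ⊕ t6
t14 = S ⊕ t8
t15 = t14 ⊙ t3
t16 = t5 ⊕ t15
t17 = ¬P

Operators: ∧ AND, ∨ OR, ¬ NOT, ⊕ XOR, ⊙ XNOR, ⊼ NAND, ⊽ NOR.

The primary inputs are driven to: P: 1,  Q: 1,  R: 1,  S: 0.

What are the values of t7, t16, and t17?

t7 = 1  t16 = 0  t17 = 0

t1 = Q XNOR P = 1 XNOR 1 = 1
t2 = R XNOR S = 1 XNOR 0 = 0
t3 = t2 XOR t1 = 0 XOR 1 = 1
t4 = NOT P = NOT 1 = 0
t5 = R XOR t3 = 1 XOR 1 = 0
t7 = t3 XOR S = 1 XOR 0 = 1
t8 = t4 XOR t5 = 0 XOR 0 = 0
t14 = S XOR t8 = 0 XOR 0 = 0
t15 = t14 XNOR t3 = 0 XNOR 1 = 0
t16 = t5 XOR t15 = 0 XOR 0 = 0
t17 = NOT P = NOT 1 = 0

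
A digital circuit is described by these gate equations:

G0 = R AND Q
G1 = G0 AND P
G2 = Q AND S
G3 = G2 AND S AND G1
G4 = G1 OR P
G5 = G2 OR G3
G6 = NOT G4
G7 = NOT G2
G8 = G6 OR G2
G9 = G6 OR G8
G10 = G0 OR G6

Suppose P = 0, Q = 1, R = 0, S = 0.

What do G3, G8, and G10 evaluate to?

G3 = 0  G8 = 1  G10 = 1

G0 = R AND Q = 0 AND 1 = 0
G1 = G0 AND P = 0 AND 0 = 0
G2 = Q AND S = 1 AND 0 = 0
G3 = G2 AND S AND G1 = 0 AND 0 AND 0 = 0
G4 = G1 OR P = 0 OR 0 = 0
G6 = NOT G4 = NOT 0 = 1
G8 = G6 OR G2 = 1 OR 0 = 1
G10 = G0 OR G6 = 0 OR 1 = 1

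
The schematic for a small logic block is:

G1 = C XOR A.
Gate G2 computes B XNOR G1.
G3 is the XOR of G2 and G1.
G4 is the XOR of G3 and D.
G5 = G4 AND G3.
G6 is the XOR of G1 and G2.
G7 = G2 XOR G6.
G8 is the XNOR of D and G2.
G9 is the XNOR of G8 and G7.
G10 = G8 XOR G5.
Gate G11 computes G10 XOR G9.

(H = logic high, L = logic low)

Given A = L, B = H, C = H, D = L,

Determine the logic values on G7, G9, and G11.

G1 = C XOR A = H XOR L = H
G2 = B XNOR G1 = H XNOR H = H
G3 = G2 XOR G1 = H XOR H = L
G4 = G3 XOR D = L XOR L = L
G5 = G4 AND G3 = L AND L = L
G6 = G1 XOR G2 = H XOR H = L
G7 = G2 XOR G6 = H XOR L = H
G8 = D XNOR G2 = L XNOR H = L
G9 = G8 XNOR G7 = L XNOR H = L
G10 = G8 XOR G5 = L XOR L = L
G11 = G10 XOR G9 = L XOR L = L

G7 = H  G9 = L  G11 = L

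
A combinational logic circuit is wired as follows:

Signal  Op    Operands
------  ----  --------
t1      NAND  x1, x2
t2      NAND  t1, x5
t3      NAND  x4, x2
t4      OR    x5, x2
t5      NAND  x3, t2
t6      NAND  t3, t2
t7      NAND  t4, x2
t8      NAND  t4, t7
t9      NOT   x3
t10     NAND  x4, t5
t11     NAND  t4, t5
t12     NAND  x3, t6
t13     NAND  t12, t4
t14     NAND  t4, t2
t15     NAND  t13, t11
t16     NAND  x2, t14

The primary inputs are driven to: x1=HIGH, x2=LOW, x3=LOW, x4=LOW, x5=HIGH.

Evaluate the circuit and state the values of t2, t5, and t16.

t2 = LOW, t5 = HIGH, t16 = HIGH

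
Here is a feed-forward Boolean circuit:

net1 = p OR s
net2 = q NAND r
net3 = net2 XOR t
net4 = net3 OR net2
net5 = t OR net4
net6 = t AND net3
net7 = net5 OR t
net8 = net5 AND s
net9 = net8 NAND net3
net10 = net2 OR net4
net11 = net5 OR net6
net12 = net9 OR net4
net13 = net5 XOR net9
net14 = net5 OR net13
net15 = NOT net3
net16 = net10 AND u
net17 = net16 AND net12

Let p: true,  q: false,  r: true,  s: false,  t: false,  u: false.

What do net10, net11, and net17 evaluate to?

net2 = q NAND r = false NAND true = true
net3 = net2 XOR t = true XOR false = true
net4 = net3 OR net2 = true OR true = true
net5 = t OR net4 = false OR true = true
net6 = t AND net3 = false AND true = false
net8 = net5 AND s = true AND false = false
net9 = net8 NAND net3 = false NAND true = true
net10 = net2 OR net4 = true OR true = true
net11 = net5 OR net6 = true OR false = true
net12 = net9 OR net4 = true OR true = true
net16 = net10 AND u = true AND false = false
net17 = net16 AND net12 = false AND true = false

net10 = true; net11 = true; net17 = false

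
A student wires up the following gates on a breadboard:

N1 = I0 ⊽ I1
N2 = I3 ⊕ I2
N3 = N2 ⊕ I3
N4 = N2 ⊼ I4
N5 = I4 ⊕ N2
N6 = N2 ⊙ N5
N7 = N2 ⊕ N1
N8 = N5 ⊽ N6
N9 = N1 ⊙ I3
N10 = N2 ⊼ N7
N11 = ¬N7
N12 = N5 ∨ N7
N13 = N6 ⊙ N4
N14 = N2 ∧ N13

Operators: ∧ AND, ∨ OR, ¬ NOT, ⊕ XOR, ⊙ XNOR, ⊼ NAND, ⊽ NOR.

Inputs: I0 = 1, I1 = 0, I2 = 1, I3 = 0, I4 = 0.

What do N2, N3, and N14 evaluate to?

N2 = I3 XOR I2 = 0 XOR 1 = 1
N3 = N2 XOR I3 = 1 XOR 0 = 1
N4 = N2 NAND I4 = 1 NAND 0 = 1
N5 = I4 XOR N2 = 0 XOR 1 = 1
N6 = N2 XNOR N5 = 1 XNOR 1 = 1
N13 = N6 XNOR N4 = 1 XNOR 1 = 1
N14 = N2 AND N13 = 1 AND 1 = 1

N2 = 1, N3 = 1, N14 = 1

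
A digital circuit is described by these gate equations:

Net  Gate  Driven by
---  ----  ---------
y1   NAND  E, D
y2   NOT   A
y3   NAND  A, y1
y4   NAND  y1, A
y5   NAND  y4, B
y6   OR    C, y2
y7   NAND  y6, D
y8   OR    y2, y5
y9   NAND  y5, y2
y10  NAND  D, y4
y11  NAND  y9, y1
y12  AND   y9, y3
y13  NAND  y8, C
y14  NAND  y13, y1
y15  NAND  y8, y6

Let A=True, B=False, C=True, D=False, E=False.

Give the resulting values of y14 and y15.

y14 = True, y15 = False

y1 = E NAND D = False NAND False = True
y2 = NOT A = NOT True = False
y4 = y1 NAND A = True NAND True = False
y5 = y4 NAND B = False NAND False = True
y6 = C OR y2 = True OR False = True
y8 = y2 OR y5 = False OR True = True
y13 = y8 NAND C = True NAND True = False
y14 = y13 NAND y1 = False NAND True = True
y15 = y8 NAND y6 = True NAND True = False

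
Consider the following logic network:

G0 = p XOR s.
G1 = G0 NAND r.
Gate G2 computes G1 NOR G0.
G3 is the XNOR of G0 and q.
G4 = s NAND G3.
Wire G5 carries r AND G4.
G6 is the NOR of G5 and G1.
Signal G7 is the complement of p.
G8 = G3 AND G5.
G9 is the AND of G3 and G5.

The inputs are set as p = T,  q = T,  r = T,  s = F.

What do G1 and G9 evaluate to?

G1 = F; G9 = T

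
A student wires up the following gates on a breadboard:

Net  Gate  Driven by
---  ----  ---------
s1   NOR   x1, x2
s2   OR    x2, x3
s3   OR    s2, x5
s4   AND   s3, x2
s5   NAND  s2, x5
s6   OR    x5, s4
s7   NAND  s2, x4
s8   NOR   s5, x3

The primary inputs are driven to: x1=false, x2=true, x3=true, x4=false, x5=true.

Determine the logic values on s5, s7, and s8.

s5 = false, s7 = true, s8 = false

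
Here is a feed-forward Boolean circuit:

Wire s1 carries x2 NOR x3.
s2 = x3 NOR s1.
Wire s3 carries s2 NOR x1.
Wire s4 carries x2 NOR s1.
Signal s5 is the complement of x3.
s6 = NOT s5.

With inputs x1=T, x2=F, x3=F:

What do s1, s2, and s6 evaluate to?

s1 = T, s2 = F, s6 = F

s1 = x2 NOR x3 = F NOR F = T
s2 = x3 NOR s1 = F NOR T = F
s5 = NOT x3 = NOT F = T
s6 = NOT s5 = NOT T = F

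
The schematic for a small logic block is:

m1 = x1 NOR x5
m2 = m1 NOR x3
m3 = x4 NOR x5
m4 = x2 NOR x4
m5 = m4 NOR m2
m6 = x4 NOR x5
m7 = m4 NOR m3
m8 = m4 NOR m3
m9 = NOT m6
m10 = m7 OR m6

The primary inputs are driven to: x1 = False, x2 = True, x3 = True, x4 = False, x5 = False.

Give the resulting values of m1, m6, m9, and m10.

m1 = x1 NOR x5 = False NOR False = True
m3 = x4 NOR x5 = False NOR False = True
m4 = x2 NOR x4 = True NOR False = False
m6 = x4 NOR x5 = False NOR False = True
m7 = m4 NOR m3 = False NOR True = False
m9 = NOT m6 = NOT True = False
m10 = m7 OR m6 = False OR True = True

m1 = True  m6 = True  m9 = False  m10 = True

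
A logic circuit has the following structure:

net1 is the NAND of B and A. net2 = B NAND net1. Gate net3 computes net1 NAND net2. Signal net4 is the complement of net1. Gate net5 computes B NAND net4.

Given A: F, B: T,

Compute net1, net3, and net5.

net1 = B NAND A = T NAND F = T
net2 = B NAND net1 = T NAND T = F
net3 = net1 NAND net2 = T NAND F = T
net4 = NOT net1 = NOT T = F
net5 = B NAND net4 = T NAND F = T

net1 = T, net3 = T, net5 = T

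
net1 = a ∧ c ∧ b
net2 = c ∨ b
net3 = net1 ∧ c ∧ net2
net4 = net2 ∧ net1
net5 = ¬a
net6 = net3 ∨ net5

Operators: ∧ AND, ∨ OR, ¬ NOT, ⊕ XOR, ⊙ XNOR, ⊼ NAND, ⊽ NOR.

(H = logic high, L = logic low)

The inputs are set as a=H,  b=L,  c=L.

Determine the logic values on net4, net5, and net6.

net1 = a AND c AND b = H AND L AND L = L
net2 = c OR b = L OR L = L
net3 = net1 AND c AND net2 = L AND L AND L = L
net4 = net2 AND net1 = L AND L = L
net5 = NOT a = NOT H = L
net6 = net3 OR net5 = L OR L = L

net4 = L, net5 = L, net6 = L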